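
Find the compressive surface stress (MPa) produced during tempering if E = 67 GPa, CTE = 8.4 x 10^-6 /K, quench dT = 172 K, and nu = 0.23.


Tempering stress: sigma = E * alpha * dT / (1 - nu)
  E (MPa) = 67 * 1000 = 67000
  Numerator = 67000 * (8.4 x 10^-6) * 172 = 96.8016
  Denominator = 1 - 0.23 = 0.77
  sigma = 96.8016 / 0.77 = 125.7 MPa

125.7 MPa


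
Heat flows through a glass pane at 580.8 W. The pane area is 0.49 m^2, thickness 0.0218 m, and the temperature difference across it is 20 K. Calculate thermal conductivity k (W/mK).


Fourier's law rearranged: k = Q * t / (A * dT)
  Numerator = 580.8 * 0.0218 = 12.66144
  Denominator = 0.49 * 20 = 9.8
  k = 12.66144 / 9.8 = 1.292 W/mK

1.292 W/mK


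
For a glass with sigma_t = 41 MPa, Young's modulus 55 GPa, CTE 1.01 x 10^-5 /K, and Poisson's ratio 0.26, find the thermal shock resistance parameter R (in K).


Thermal shock resistance: R = sigma * (1 - nu) / (E * alpha)
  Numerator = 41 * (1 - 0.26) = 30.34
  Denominator = 55 * 1000 * (1.01 x 10^-5) = 0.5555
  R = 30.34 / 0.5555 = 54.6 K

54.6 K


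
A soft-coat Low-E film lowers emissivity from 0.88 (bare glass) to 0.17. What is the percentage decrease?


Percentage reduction = (1 - coated/uncoated) * 100
  Ratio = 0.17 / 0.88 = 0.1932
  Reduction = (1 - 0.1932) * 100 = 80.7%

80.7%


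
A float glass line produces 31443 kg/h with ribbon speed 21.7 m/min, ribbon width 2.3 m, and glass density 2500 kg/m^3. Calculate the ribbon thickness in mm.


Ribbon cross-section from mass balance:
  Volume rate = throughput / density = 31443 / 2500 = 12.5772 m^3/h
  thickness = volume rate / (speed * 60 * width), i.e.
  thickness = throughput / (60 * speed * width * density) * 1000
  thickness = 31443 / (60 * 21.7 * 2.3 * 2500) * 1000 = 4.2 mm

4.2 mm


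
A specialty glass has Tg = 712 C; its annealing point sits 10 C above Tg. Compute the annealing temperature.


The annealing temperature is Tg plus the offset:
  T_anneal = 712 + 10 = 722 C

722 C


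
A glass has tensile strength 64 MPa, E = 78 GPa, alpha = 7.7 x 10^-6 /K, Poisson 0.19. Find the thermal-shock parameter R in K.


Thermal shock resistance: R = sigma * (1 - nu) / (E * alpha)
  Numerator = 64 * (1 - 0.19) = 51.84
  Denominator = 78 * 1000 * (7.7 x 10^-6) = 0.6006
  R = 51.84 / 0.6006 = 86.3 K

86.3 K


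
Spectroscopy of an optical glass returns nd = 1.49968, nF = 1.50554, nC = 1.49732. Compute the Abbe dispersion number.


Abbe number formula: Vd = (nd - 1) / (nF - nC)
  nd - 1 = 1.49968 - 1 = 0.49968
  nF - nC = 1.50554 - 1.49732 = 0.00822
  Vd = 0.49968 / 0.00822 = 60.79

60.79


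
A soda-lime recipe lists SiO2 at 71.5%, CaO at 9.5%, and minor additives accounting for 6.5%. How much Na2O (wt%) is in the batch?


Pieces sum to 100%:
  Na2O = 100 - (SiO2 + CaO + others)
  Na2O = 100 - (71.5 + 9.5 + 6.5) = 12.5%

12.5%


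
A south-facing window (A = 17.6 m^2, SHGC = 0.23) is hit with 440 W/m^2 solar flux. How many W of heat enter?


Solar heat gain: Q = Area * SHGC * Irradiance
  Q = 17.6 * 0.23 * 440 = 1781.1 W

1781.1 W


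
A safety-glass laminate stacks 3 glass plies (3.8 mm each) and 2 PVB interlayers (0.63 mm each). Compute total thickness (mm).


Total thickness = glass contribution + PVB contribution
  Glass: 3 * 3.8 = 11.4 mm
  PVB: 2 * 0.63 = 1.26 mm
  Total = 11.4 + 1.26 = 12.66 mm

12.66 mm


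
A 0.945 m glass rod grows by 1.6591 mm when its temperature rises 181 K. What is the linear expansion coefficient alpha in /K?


Rearrange dL = alpha * L0 * dT for alpha:
  alpha = dL / (L0 * dT)
  alpha = (1.6591 / 1000) / (0.945 * 181) = 0.0000097 /K = 9.7 x 10^-6 /K

9.7 x 10^-6 /K


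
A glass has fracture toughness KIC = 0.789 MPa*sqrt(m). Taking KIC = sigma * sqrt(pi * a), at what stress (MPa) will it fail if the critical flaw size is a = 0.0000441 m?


Rearrange KIC = sigma * sqrt(pi * a):
  sigma = KIC / sqrt(pi * a)
  sqrt(pi * 0.0000441) = 0.01177
  sigma = 0.789 / 0.01177 = 67.03 MPa

67.03 MPa


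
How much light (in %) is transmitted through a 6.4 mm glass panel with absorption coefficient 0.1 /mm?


Beer-Lambert law: T = exp(-alpha * thickness)
  exponent = -0.1 * 6.4 = -0.64
  T = exp(-0.64) = 0.5273
  Percentage = 0.5273 * 100 = 52.73%

52.73%


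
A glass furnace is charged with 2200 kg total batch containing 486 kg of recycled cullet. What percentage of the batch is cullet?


Cullet ratio = (cullet mass / total batch mass) * 100
  Ratio = 486 / 2200 * 100 = 22.09%

22.09%


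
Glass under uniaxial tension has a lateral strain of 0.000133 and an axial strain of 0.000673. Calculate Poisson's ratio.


Poisson's ratio: nu = lateral strain / axial strain
  nu = 0.000133 / 0.000673 = 0.1976

0.1976


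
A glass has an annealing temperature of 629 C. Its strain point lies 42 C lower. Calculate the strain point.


Strain point = annealing point - difference:
  T_strain = 629 - 42 = 587 C

587 C


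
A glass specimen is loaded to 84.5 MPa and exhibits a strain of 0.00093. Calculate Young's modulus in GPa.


Young's modulus: E = stress / strain
  E = 84.5 MPa / 0.00093 = 90860.22 MPa
Convert to GPa: 90860.22 / 1000 = 90.86 GPa

90.86 GPa


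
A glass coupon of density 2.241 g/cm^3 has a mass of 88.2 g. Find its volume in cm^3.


Rearrange rho = m / V:
  V = m / rho
  V = 88.2 / 2.241 = 39.357 cm^3

39.357 cm^3


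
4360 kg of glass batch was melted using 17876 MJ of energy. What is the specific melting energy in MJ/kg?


Rearrange E = m * s for s:
  s = E / m
  s = 17876 / 4360 = 4.1 MJ/kg

4.1 MJ/kg


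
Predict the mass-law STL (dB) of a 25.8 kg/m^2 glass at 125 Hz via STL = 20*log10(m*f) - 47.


Mass law: STL = 20 * log10(m * f) - 47
  m * f = 25.8 * 125 = 3225
  log10(3225) = 3.50853
  STL = 20 * 3.50853 - 47 = 70.1706 - 47 = 23.2 dB

23.2 dB


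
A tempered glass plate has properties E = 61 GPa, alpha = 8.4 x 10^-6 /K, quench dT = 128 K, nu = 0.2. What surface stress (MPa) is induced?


Tempering stress: sigma = E * alpha * dT / (1 - nu)
  E (MPa) = 61 * 1000 = 61000
  Numerator = 61000 * (8.4 x 10^-6) * 128 = 65.5872
  Denominator = 1 - 0.2 = 0.8
  sigma = 65.5872 / 0.8 = 82.0 MPa

82.0 MPa


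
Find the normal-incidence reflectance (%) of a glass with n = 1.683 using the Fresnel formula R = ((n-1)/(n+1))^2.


Fresnel reflectance at normal incidence:
  R = ((n - 1)/(n + 1))^2
  (n - 1)/(n + 1) = (1.683 - 1)/(1.683 + 1) = 0.254566
  R = 0.254566^2 = 0.0648038
  R(%) = 0.0648038 * 100 = 6.48%

6.48%


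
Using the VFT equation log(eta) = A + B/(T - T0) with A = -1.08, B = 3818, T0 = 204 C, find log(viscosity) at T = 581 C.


VFT equation: log(eta) = A + B / (T - T0)
  T - T0 = 581 - 204 = 377
  B / (T - T0) = 3818 / 377 = 10.127
  log(eta) = -1.08 + 10.127 = 9.047

9.047


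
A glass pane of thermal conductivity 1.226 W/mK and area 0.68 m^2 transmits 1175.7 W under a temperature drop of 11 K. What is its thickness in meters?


Fourier's law: t = k * A * dT / Q
  t = 1.226 * 0.68 * 11 / 1175.7
  t = 9.17048 / 1175.7 = 0.0078 m

0.0078 m


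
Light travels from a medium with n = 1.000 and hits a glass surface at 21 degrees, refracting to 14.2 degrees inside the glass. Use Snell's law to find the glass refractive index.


Apply Snell's law: n1 * sin(theta1) = n2 * sin(theta2)
  n2 = n1 * sin(theta1) / sin(theta2)
  sin(21) = 0.358368
  sin(14.2) = 0.245307
  n2 = 1.000 * 0.358368 / 0.245307 = 1.4609

1.4609


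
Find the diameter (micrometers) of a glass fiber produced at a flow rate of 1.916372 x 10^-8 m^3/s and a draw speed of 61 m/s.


Cross-sectional area from continuity:
  A = Q / v = 1.916372 x 10^-8 / 61 = 3.141593 x 10^-10 m^2
Diameter from circular cross-section:
  d = sqrt(4A / pi) * 10^6 (m -> um)
  d = sqrt(4 * 3.141593 x 10^-10 / pi) * 10^6 = 20.0 um

20.0 um


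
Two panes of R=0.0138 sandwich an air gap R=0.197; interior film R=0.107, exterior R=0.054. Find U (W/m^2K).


Total thermal resistance (series):
  R_total = R_in + R_glass + R_air + R_glass + R_out
  R_total = 0.107 + 0.0138 + 0.197 + 0.0138 + 0.054 = 0.3856 m^2K/W
U-value = 1 / R_total = 1 / 0.3856 = 2.593 W/m^2K

2.593 W/m^2K


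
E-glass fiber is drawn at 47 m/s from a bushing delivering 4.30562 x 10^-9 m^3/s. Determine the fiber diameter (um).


Cross-sectional area from continuity:
  A = Q / v = 4.30562 x 10^-9 / 47 = 9.160894 x 10^-11 m^2
Diameter from circular cross-section:
  d = sqrt(4A / pi) * 10^6 (m -> um)
  d = sqrt(4 * 9.160894 x 10^-11 / pi) * 10^6 = 10.8 um

10.8 um


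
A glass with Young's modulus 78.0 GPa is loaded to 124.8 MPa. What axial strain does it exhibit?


Rearrange E = sigma / epsilon:
  epsilon = sigma / E
  E (MPa) = 78.0 * 1000 = 78000
  epsilon = 124.8 / 78000 = 0.0016

0.0016


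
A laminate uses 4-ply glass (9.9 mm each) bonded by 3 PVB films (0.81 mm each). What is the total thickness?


Total thickness = glass contribution + PVB contribution
  Glass: 4 * 9.9 = 39.6 mm
  PVB: 3 * 0.81 = 2.43 mm
  Total = 39.6 + 2.43 = 42.03 mm

42.03 mm


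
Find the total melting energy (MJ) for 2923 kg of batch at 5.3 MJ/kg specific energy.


Total energy = mass * specific energy
  E = 2923 * 5.3 = 15491.9 MJ

15491.9 MJ


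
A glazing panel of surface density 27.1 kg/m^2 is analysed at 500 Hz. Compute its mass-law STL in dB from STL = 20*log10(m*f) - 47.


Mass law: STL = 20 * log10(m * f) - 47
  m * f = 27.1 * 500 = 13550
  log10(13550) = 4.13194
  STL = 20 * 4.13194 - 47 = 82.6388 - 47 = 35.6 dB

35.6 dB


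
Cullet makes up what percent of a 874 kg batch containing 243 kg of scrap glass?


Cullet ratio = (cullet mass / total batch mass) * 100
  Ratio = 243 / 874 * 100 = 27.8%

27.8%


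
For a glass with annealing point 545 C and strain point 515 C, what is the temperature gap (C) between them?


Gap = T_anneal - T_strain:
  gap = 545 - 515 = 30 C

30 C


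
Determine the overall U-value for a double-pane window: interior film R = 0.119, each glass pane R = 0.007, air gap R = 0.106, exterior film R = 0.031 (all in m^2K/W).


Total thermal resistance (series):
  R_total = R_in + R_glass + R_air + R_glass + R_out
  R_total = 0.119 + 0.007 + 0.106 + 0.007 + 0.031 = 0.27 m^2K/W
U-value = 1 / R_total = 1 / 0.27 = 3.704 W/m^2K

3.704 W/m^2K


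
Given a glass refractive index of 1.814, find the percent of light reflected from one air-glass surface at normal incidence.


Fresnel reflectance at normal incidence:
  R = ((n - 1)/(n + 1))^2
  (n - 1)/(n + 1) = (1.814 - 1)/(1.814 + 1) = 0.289268
  R = 0.289268^2 = 0.083676
  R(%) = 0.083676 * 100 = 8.368%

8.368%


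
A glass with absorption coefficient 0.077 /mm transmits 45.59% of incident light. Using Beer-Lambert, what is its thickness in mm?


Rearrange T = exp(-alpha * thickness):
  thickness = -ln(T) / alpha
  T = 45.59/100 = 0.4559
  ln(T) = -0.78548
  -ln(T) = 0.78548
  thickness = 0.78548 / 0.077 = 10.2 mm

10.2 mm


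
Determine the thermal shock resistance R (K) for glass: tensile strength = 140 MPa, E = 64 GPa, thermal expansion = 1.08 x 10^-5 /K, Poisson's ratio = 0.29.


Thermal shock resistance: R = sigma * (1 - nu) / (E * alpha)
  Numerator = 140 * (1 - 0.29) = 99.4
  Denominator = 64 * 1000 * (1.08 x 10^-5) = 0.6912
  R = 99.4 / 0.6912 = 143.8 K

143.8 K


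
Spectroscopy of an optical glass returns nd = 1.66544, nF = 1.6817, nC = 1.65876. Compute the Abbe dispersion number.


Abbe number formula: Vd = (nd - 1) / (nF - nC)
  nd - 1 = 1.66544 - 1 = 0.66544
  nF - nC = 1.6817 - 1.65876 = 0.02294
  Vd = 0.66544 / 0.02294 = 29.01

29.01


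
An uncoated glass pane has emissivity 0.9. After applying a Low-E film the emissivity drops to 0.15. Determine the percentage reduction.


Percentage reduction = (1 - coated/uncoated) * 100
  Ratio = 0.15 / 0.9 = 0.1667
  Reduction = (1 - 0.1667) * 100 = 83.3%

83.3%


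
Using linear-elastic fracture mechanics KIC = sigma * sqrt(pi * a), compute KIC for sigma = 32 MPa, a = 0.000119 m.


Fracture toughness: KIC = sigma * sqrt(pi * a)
  pi * a = pi * 0.000119 = 0.00037385
  sqrt(pi * a) = 0.019335
  KIC = 32 * 0.019335 = 0.619 MPa*sqrt(m)

0.619 MPa*sqrt(m)


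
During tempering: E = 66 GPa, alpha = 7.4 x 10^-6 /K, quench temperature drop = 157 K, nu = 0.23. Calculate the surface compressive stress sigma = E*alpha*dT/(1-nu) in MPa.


Tempering stress: sigma = E * alpha * dT / (1 - nu)
  E (MPa) = 66 * 1000 = 66000
  Numerator = 66000 * (7.4 x 10^-6) * 157 = 76.6788
  Denominator = 1 - 0.23 = 0.77
  sigma = 76.6788 / 0.77 = 99.6 MPa

99.6 MPa


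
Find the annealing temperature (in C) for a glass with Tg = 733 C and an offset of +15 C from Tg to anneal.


The annealing temperature is Tg plus the offset:
  T_anneal = 733 + 15 = 748 C

748 C


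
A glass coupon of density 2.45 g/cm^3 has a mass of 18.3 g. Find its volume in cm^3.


Rearrange rho = m / V:
  V = m / rho
  V = 18.3 / 2.45 = 7.469 cm^3

7.469 cm^3


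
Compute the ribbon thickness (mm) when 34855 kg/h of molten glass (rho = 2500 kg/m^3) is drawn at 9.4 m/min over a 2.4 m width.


Ribbon cross-section from mass balance:
  Volume rate = throughput / density = 34855 / 2500 = 13.942 m^3/h
  thickness = volume rate / (speed * 60 * width), i.e.
  thickness = throughput / (60 * speed * width * density) * 1000
  thickness = 34855 / (60 * 9.4 * 2.4 * 2500) * 1000 = 10.3 mm

10.3 mm


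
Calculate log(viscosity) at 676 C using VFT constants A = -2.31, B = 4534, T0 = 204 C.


VFT equation: log(eta) = A + B / (T - T0)
  T - T0 = 676 - 204 = 472
  B / (T - T0) = 4534 / 472 = 9.606
  log(eta) = -2.31 + 9.606 = 7.296

7.296


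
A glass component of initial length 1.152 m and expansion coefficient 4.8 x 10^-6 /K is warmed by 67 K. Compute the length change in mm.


Thermal expansion formula: dL = alpha * L0 * dT
  dL = (4.8 x 10^-6) * 1.152 * 67 = 0.00037048 m
Convert to mm: 0.00037048 * 1000 = 0.3705 mm

0.3705 mm


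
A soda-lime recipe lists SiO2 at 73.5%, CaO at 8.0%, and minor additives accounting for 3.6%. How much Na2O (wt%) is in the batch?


Pieces sum to 100%:
  Na2O = 100 - (SiO2 + CaO + others)
  Na2O = 100 - (73.5 + 8.0 + 3.6) = 14.9%

14.9%


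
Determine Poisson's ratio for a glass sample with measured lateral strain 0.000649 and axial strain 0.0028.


Poisson's ratio: nu = lateral strain / axial strain
  nu = 0.000649 / 0.0028 = 0.2318

0.2318


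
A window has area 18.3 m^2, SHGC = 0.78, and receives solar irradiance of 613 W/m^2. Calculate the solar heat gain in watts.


Solar heat gain: Q = Area * SHGC * Irradiance
  Q = 18.3 * 0.78 * 613 = 8750 W

8750 W


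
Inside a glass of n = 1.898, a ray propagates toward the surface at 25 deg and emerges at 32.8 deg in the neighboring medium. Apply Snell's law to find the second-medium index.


Apply Snell's law: n1 * sin(theta1) = n2 * sin(theta2)
  n2 = n1 * sin(theta1) / sin(theta2)
  sin(25) = 0.422618
  sin(32.8) = 0.541708
  n2 = 1.898 * 0.422618 / 0.541708 = 1.4807

1.4807


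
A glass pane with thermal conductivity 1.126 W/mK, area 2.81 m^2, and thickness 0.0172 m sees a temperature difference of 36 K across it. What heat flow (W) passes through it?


Fourier's law: Q = k * A * dT / t
  Q = 1.126 * 2.81 * 36 / 0.0172
  Q = 113.90616 / 0.0172 = 6622.5 W

6622.5 W


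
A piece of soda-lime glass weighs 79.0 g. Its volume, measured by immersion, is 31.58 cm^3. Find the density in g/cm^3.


Use the definition of density:
  rho = mass / volume
  rho = 79.0 / 31.58 = 2.502 g/cm^3

2.502 g/cm^3


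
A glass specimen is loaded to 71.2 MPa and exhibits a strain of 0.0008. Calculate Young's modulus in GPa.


Young's modulus: E = stress / strain
  E = 71.2 MPa / 0.0008 = 89000 MPa
Convert to GPa: 89000 / 1000 = 89.0 GPa

89.0 GPa


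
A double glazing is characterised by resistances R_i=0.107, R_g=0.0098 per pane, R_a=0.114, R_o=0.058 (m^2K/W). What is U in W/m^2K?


Total thermal resistance (series):
  R_total = R_in + R_glass + R_air + R_glass + R_out
  R_total = 0.107 + 0.0098 + 0.114 + 0.0098 + 0.058 = 0.2986 m^2K/W
U-value = 1 / R_total = 1 / 0.2986 = 3.349 W/m^2K

3.349 W/m^2K


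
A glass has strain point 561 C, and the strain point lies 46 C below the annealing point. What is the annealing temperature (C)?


T_anneal = T_strain + gap:
  T_anneal = 561 + 46 = 607 C

607 C


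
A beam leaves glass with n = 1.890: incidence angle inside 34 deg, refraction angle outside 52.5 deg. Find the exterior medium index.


Apply Snell's law: n1 * sin(theta1) = n2 * sin(theta2)
  n2 = n1 * sin(theta1) / sin(theta2)
  sin(34) = 0.559193
  sin(52.5) = 0.793353
  n2 = 1.890 * 0.559193 / 0.793353 = 1.3322

1.3322


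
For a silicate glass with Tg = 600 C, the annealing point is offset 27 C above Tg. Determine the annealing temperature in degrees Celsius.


The annealing temperature is Tg plus the offset:
  T_anneal = 600 + 27 = 627 C

627 C


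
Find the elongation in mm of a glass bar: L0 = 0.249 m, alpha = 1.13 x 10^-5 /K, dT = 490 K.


Thermal expansion formula: dL = alpha * L0 * dT
  dL = (1.13 x 10^-5) * 0.249 * 490 = 0.00137871 m
Convert to mm: 0.00137871 * 1000 = 1.3787 mm

1.3787 mm


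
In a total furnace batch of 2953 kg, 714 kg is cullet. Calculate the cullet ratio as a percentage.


Cullet ratio = (cullet mass / total batch mass) * 100
  Ratio = 714 / 2953 * 100 = 24.18%

24.18%


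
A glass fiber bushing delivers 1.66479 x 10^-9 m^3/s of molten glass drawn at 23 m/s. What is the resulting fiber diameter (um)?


Cross-sectional area from continuity:
  A = Q / v = 1.66479 x 10^-9 / 23 = 7.238217 x 10^-11 m^2
Diameter from circular cross-section:
  d = sqrt(4A / pi) * 10^6 (m -> um)
  d = sqrt(4 * 7.238217 x 10^-11 / pi) * 10^6 = 9.6 um

9.6 um


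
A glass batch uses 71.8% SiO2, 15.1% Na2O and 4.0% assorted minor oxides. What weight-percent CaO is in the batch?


Pieces sum to 100%:
  CaO = 100 - (SiO2 + Na2O + others)
  CaO = 100 - (71.8 + 15.1 + 4.0) = 9.1%

9.1%


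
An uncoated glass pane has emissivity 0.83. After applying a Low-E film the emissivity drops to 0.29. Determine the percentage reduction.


Percentage reduction = (1 - coated/uncoated) * 100
  Ratio = 0.29 / 0.83 = 0.3494
  Reduction = (1 - 0.3494) * 100 = 65.1%

65.1%


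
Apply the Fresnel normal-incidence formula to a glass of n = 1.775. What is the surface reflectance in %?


Fresnel reflectance at normal incidence:
  R = ((n - 1)/(n + 1))^2
  (n - 1)/(n + 1) = (1.775 - 1)/(1.775 + 1) = 0.279279
  R = 0.279279^2 = 0.0779968
  R(%) = 0.0779968 * 100 = 7.8%

7.8%


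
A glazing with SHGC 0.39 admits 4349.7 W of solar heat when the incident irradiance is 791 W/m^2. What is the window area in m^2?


Rearrange Q = Area * SHGC * Irradiance:
  Area = Q / (SHGC * Irradiance)
  Area = 4349.7 / (0.39 * 791) = 14.1 m^2

14.1 m^2


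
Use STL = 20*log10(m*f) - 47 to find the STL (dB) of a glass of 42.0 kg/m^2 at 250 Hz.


Mass law: STL = 20 * log10(m * f) - 47
  m * f = 42.0 * 250 = 10500
  log10(10500) = 4.02119
  STL = 20 * 4.02119 - 47 = 80.4238 - 47 = 33.4 dB

33.4 dB


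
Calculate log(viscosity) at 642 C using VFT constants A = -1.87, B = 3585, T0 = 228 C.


VFT equation: log(eta) = A + B / (T - T0)
  T - T0 = 642 - 228 = 414
  B / (T - T0) = 3585 / 414 = 8.659
  log(eta) = -1.87 + 8.659 = 6.789

6.789


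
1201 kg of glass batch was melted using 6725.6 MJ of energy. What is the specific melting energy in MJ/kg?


Rearrange E = m * s for s:
  s = E / m
  s = 6725.6 / 1201 = 5.6 MJ/kg

5.6 MJ/kg


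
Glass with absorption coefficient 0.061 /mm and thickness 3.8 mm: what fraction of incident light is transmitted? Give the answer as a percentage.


Beer-Lambert law: T = exp(-alpha * thickness)
  exponent = -0.061 * 3.8 = -0.2318
  T = exp(-0.2318) = 0.7931
  Percentage = 0.7931 * 100 = 79.31%

79.31%


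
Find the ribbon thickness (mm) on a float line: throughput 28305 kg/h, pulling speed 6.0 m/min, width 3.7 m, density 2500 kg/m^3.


Ribbon cross-section from mass balance:
  Volume rate = throughput / density = 28305 / 2500 = 11.322 m^3/h
  thickness = volume rate / (speed * 60 * width), i.e.
  thickness = throughput / (60 * speed * width * density) * 1000
  thickness = 28305 / (60 * 6.0 * 3.7 * 2500) * 1000 = 8.5 mm

8.5 mm


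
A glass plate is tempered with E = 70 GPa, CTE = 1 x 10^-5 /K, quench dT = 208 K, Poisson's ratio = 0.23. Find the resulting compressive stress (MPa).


Tempering stress: sigma = E * alpha * dT / (1 - nu)
  E (MPa) = 70 * 1000 = 70000
  Numerator = 70000 * (1 x 10^-5) * 208 = 145.6
  Denominator = 1 - 0.23 = 0.77
  sigma = 145.6 / 0.77 = 189.1 MPa

189.1 MPa


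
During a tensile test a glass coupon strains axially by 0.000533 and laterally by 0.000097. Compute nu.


Poisson's ratio: nu = lateral strain / axial strain
  nu = 0.000097 / 0.000533 = 0.182

0.182


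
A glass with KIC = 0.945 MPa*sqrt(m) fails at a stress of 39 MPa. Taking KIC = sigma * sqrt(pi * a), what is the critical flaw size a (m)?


Rearrange KIC = sigma * sqrt(pi * a):
  sqrt(pi * a) = KIC / sigma
  sqrt(pi * a) = 0.945 / 39 = 0.024231
  a = (KIC / sigma)^2 / pi
  a = 0.024231^2 / pi = 0.0001869 m

0.0001869 m


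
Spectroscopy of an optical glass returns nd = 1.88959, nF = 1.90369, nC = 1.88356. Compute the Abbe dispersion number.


Abbe number formula: Vd = (nd - 1) / (nF - nC)
  nd - 1 = 1.88959 - 1 = 0.88959
  nF - nC = 1.90369 - 1.88356 = 0.02013
  Vd = 0.88959 / 0.02013 = 44.19

44.19


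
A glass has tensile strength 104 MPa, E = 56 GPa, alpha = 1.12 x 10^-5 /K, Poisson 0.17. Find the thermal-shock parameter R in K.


Thermal shock resistance: R = sigma * (1 - nu) / (E * alpha)
  Numerator = 104 * (1 - 0.17) = 86.32
  Denominator = 56 * 1000 * (1.12 x 10^-5) = 0.6272
  R = 86.32 / 0.6272 = 137.6 K

137.6 K


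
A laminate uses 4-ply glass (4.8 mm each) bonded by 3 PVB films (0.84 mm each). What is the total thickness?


Total thickness = glass contribution + PVB contribution
  Glass: 4 * 4.8 = 19.2 mm
  PVB: 3 * 0.84 = 2.52 mm
  Total = 19.2 + 2.52 = 21.72 mm

21.72 mm


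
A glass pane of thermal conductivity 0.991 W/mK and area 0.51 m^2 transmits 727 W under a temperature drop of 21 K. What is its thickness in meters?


Fourier's law: t = k * A * dT / Q
  t = 0.991 * 0.51 * 21 / 727
  t = 10.61361 / 727 = 0.0146 m

0.0146 m


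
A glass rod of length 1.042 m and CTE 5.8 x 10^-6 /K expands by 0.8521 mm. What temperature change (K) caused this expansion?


Rearrange dL = alpha * L0 * dT for dT:
  dT = dL / (alpha * L0)
  dL (m) = 0.8521 / 1000 = 0.0008521
  dT = 0.0008521 / ((5.8 x 10^-6) * 1.042) = 141.0 K

141.0 K


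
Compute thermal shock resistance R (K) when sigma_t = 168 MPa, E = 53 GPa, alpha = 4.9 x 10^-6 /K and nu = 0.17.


Thermal shock resistance: R = sigma * (1 - nu) / (E * alpha)
  Numerator = 168 * (1 - 0.17) = 139.44
  Denominator = 53 * 1000 * (4.9 x 10^-6) = 0.2597
  R = 139.44 / 0.2597 = 536.9 K

536.9 K


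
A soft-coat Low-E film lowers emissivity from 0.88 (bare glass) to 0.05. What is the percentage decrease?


Percentage reduction = (1 - coated/uncoated) * 100
  Ratio = 0.05 / 0.88 = 0.0568
  Reduction = (1 - 0.0568) * 100 = 94.3%

94.3%


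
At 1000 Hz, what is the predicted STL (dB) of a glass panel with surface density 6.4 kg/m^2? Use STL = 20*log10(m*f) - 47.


Mass law: STL = 20 * log10(m * f) - 47
  m * f = 6.4 * 1000 = 6400
  log10(6400) = 3.80618
  STL = 20 * 3.80618 - 47 = 76.1236 - 47 = 29.1 dB

29.1 dB


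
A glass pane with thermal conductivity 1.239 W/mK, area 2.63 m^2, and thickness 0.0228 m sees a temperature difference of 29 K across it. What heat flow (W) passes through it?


Fourier's law: Q = k * A * dT / t
  Q = 1.239 * 2.63 * 29 / 0.0228
  Q = 94.49853 / 0.0228 = 4144.7 W

4144.7 W


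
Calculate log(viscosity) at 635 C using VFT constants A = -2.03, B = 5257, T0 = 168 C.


VFT equation: log(eta) = A + B / (T - T0)
  T - T0 = 635 - 168 = 467
  B / (T - T0) = 5257 / 467 = 11.257
  log(eta) = -2.03 + 11.257 = 9.227

9.227


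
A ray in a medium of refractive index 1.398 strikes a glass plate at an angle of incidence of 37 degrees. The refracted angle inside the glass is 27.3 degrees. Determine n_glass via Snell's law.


Apply Snell's law: n1 * sin(theta1) = n2 * sin(theta2)
  n2 = n1 * sin(theta1) / sin(theta2)
  sin(37) = 0.601815
  sin(27.3) = 0.45865
  n2 = 1.398 * 0.601815 / 0.45865 = 1.8344

1.8344


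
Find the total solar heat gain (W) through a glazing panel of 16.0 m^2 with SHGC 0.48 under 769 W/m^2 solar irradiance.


Solar heat gain: Q = Area * SHGC * Irradiance
  Q = 16.0 * 0.48 * 769 = 5905.9 W

5905.9 W


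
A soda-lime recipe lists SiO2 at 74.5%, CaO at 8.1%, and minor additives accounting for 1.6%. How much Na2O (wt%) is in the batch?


Pieces sum to 100%:
  Na2O = 100 - (SiO2 + CaO + others)
  Na2O = 100 - (74.5 + 8.1 + 1.6) = 15.8%

15.8%


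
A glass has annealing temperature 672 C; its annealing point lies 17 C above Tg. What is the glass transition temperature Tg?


Rearrange T_anneal = Tg + offset for Tg:
  Tg = T_anneal - offset = 672 - 17 = 655 C

655 C


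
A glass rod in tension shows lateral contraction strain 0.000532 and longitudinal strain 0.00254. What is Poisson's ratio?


Poisson's ratio: nu = lateral strain / axial strain
  nu = 0.000532 / 0.00254 = 0.2094

0.2094


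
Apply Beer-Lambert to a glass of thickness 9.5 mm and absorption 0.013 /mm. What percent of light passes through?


Beer-Lambert law: T = exp(-alpha * thickness)
  exponent = -0.013 * 9.5 = -0.1235
  T = exp(-0.1235) = 0.8838
  Percentage = 0.8838 * 100 = 88.38%

88.38%


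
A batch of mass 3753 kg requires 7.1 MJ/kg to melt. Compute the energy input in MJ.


Total energy = mass * specific energy
  E = 3753 * 7.1 = 26646.3 MJ

26646.3 MJ


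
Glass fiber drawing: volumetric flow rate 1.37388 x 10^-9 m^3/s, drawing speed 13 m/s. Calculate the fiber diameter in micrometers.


Cross-sectional area from continuity:
  A = Q / v = 1.37388 x 10^-9 / 13 = 1.056831 x 10^-10 m^2
Diameter from circular cross-section:
  d = sqrt(4A / pi) * 10^6 (m -> um)
  d = sqrt(4 * 1.056831 x 10^-10 / pi) * 10^6 = 11.6 um

11.6 um


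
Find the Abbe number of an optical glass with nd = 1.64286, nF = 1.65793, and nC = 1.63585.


Abbe number formula: Vd = (nd - 1) / (nF - nC)
  nd - 1 = 1.64286 - 1 = 0.64286
  nF - nC = 1.65793 - 1.63585 = 0.02208
  Vd = 0.64286 / 0.02208 = 29.12

29.12


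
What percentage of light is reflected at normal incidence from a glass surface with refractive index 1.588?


Fresnel reflectance at normal incidence:
  R = ((n - 1)/(n + 1))^2
  (n - 1)/(n + 1) = (1.588 - 1)/(1.588 + 1) = 0.227202
  R = 0.227202^2 = 0.0516207
  R(%) = 0.0516207 * 100 = 5.162%

5.162%


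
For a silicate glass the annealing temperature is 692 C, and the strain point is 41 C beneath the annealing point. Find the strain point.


Strain point = annealing point - difference:
  T_strain = 692 - 41 = 651 C

651 C


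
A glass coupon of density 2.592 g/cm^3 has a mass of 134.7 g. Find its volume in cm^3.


Rearrange rho = m / V:
  V = m / rho
  V = 134.7 / 2.592 = 51.968 cm^3

51.968 cm^3


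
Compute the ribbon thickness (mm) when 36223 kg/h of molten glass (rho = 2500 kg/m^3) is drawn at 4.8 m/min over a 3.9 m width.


Ribbon cross-section from mass balance:
  Volume rate = throughput / density = 36223 / 2500 = 14.4892 m^3/h
  thickness = volume rate / (speed * 60 * width), i.e.
  thickness = throughput / (60 * speed * width * density) * 1000
  thickness = 36223 / (60 * 4.8 * 3.9 * 2500) * 1000 = 12.9 mm

12.9 mm


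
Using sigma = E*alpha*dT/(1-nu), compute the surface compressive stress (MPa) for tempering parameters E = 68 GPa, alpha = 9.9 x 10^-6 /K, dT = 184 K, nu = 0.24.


Tempering stress: sigma = E * alpha * dT / (1 - nu)
  E (MPa) = 68 * 1000 = 68000
  Numerator = 68000 * (9.9 x 10^-6) * 184 = 123.8688
  Denominator = 1 - 0.24 = 0.76
  sigma = 123.8688 / 0.76 = 163.0 MPa

163.0 MPa


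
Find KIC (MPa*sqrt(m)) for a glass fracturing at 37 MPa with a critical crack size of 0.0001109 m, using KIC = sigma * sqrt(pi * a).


Fracture toughness: KIC = sigma * sqrt(pi * a)
  pi * a = pi * 0.0001109 = 0.000348403
  sqrt(pi * a) = 0.018666
  KIC = 37 * 0.018666 = 0.691 MPa*sqrt(m)

0.691 MPa*sqrt(m)


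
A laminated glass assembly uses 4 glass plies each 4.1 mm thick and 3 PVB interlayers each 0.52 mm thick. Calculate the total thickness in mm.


Total thickness = glass contribution + PVB contribution
  Glass: 4 * 4.1 = 16.4 mm
  PVB: 3 * 0.52 = 1.56 mm
  Total = 16.4 + 1.56 = 17.96 mm

17.96 mm


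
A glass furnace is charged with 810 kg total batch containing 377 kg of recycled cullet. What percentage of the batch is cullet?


Cullet ratio = (cullet mass / total batch mass) * 100
  Ratio = 377 / 810 * 100 = 46.54%

46.54%


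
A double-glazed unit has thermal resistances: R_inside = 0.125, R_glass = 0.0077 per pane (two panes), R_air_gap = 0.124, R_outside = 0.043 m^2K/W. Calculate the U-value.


Total thermal resistance (series):
  R_total = R_in + R_glass + R_air + R_glass + R_out
  R_total = 0.125 + 0.0077 + 0.124 + 0.0077 + 0.043 = 0.3074 m^2K/W
U-value = 1 / R_total = 1 / 0.3074 = 3.253 W/m^2K

3.253 W/m^2K


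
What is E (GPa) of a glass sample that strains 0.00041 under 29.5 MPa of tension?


Young's modulus: E = stress / strain
  E = 29.5 MPa / 0.00041 = 71951.22 MPa
Convert to GPa: 71951.22 / 1000 = 71.95 GPa

71.95 GPa


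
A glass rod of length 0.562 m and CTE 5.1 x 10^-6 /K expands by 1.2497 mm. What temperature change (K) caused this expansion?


Rearrange dL = alpha * L0 * dT for dT:
  dT = dL / (alpha * L0)
  dL (m) = 1.2497 / 1000 = 0.0012497
  dT = 0.0012497 / ((5.1 x 10^-6) * 0.562) = 436.0 K

436.0 K


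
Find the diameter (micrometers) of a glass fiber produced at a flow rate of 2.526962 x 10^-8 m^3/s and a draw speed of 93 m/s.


Cross-sectional area from continuity:
  A = Q / v = 2.526962 x 10^-8 / 93 = 2.717163 x 10^-10 m^2
Diameter from circular cross-section:
  d = sqrt(4A / pi) * 10^6 (m -> um)
  d = sqrt(4 * 2.717163 x 10^-10 / pi) * 10^6 = 18.6 um

18.6 um


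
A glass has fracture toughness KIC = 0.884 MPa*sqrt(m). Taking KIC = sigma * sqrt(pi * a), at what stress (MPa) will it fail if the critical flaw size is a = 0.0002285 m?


Rearrange KIC = sigma * sqrt(pi * a):
  sigma = KIC / sqrt(pi * a)
  sqrt(pi * 0.0002285) = 0.026793
  sigma = 0.884 / 0.026793 = 32.99 MPa

32.99 MPa


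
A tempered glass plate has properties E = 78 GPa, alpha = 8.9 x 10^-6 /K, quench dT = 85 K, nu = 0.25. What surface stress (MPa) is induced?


Tempering stress: sigma = E * alpha * dT / (1 - nu)
  E (MPa) = 78 * 1000 = 78000
  Numerator = 78000 * (8.9 x 10^-6) * 85 = 59.007
  Denominator = 1 - 0.25 = 0.75
  sigma = 59.007 / 0.75 = 78.7 MPa

78.7 MPa


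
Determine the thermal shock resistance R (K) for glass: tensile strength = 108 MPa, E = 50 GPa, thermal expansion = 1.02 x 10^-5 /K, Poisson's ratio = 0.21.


Thermal shock resistance: R = sigma * (1 - nu) / (E * alpha)
  Numerator = 108 * (1 - 0.21) = 85.32
  Denominator = 50 * 1000 * (1.02 x 10^-5) = 0.51
  R = 85.32 / 0.51 = 167.3 K

167.3 K


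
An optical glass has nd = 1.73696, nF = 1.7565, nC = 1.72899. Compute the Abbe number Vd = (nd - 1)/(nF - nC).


Abbe number formula: Vd = (nd - 1) / (nF - nC)
  nd - 1 = 1.73696 - 1 = 0.73696
  nF - nC = 1.7565 - 1.72899 = 0.02751
  Vd = 0.73696 / 0.02751 = 26.79

26.79


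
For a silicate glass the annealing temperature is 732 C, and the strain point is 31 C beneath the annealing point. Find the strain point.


Strain point = annealing point - difference:
  T_strain = 732 - 31 = 701 C

701 C


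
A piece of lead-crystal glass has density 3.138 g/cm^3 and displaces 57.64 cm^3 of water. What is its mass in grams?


Rearrange rho = m / V:
  m = rho * V
  m = 3.138 * 57.64 = 180.874 g

180.874 g


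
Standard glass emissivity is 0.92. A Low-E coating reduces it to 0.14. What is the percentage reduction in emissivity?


Percentage reduction = (1 - coated/uncoated) * 100
  Ratio = 0.14 / 0.92 = 0.1522
  Reduction = (1 - 0.1522) * 100 = 84.8%

84.8%


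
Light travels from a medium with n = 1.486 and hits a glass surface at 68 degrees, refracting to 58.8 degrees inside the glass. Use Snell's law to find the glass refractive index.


Apply Snell's law: n1 * sin(theta1) = n2 * sin(theta2)
  n2 = n1 * sin(theta1) / sin(theta2)
  sin(68) = 0.927184
  sin(58.8) = 0.855364
  n2 = 1.486 * 0.927184 / 0.855364 = 1.6108

1.6108


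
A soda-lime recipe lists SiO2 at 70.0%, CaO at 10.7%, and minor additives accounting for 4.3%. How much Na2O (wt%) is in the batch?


Pieces sum to 100%:
  Na2O = 100 - (SiO2 + CaO + others)
  Na2O = 100 - (70.0 + 10.7 + 4.3) = 15.0%

15.0%


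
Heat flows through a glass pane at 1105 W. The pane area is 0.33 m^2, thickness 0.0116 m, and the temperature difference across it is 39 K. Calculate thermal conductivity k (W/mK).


Fourier's law rearranged: k = Q * t / (A * dT)
  Numerator = 1105 * 0.0116 = 12.818
  Denominator = 0.33 * 39 = 12.87
  k = 12.818 / 12.87 = 0.996 W/mK

0.996 W/mK


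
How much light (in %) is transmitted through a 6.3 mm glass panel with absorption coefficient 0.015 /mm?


Beer-Lambert law: T = exp(-alpha * thickness)
  exponent = -0.015 * 6.3 = -0.0945
  T = exp(-0.0945) = 0.9098
  Percentage = 0.9098 * 100 = 90.98%

90.98%


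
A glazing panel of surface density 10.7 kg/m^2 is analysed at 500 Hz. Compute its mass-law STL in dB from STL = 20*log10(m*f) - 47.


Mass law: STL = 20 * log10(m * f) - 47
  m * f = 10.7 * 500 = 5350
  log10(5350) = 3.72835
  STL = 20 * 3.72835 - 47 = 74.567 - 47 = 27.6 dB

27.6 dB


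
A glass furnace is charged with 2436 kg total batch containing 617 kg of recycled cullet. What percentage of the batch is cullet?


Cullet ratio = (cullet mass / total batch mass) * 100
  Ratio = 617 / 2436 * 100 = 25.33%

25.33%


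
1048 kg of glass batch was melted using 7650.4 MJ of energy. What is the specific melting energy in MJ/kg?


Rearrange E = m * s for s:
  s = E / m
  s = 7650.4 / 1048 = 7.3 MJ/kg

7.3 MJ/kg


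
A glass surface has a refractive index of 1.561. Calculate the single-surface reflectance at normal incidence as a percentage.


Fresnel reflectance at normal incidence:
  R = ((n - 1)/(n + 1))^2
  (n - 1)/(n + 1) = (1.561 - 1)/(1.561 + 1) = 0.219055
  R = 0.219055^2 = 0.0479851
  R(%) = 0.0479851 * 100 = 4.799%

4.799%


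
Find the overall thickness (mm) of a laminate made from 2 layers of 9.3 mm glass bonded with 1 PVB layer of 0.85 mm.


Total thickness = glass contribution + PVB contribution
  Glass: 2 * 9.3 = 18.6 mm
  PVB: 1 * 0.85 = 0.85 mm
  Total = 18.6 + 0.85 = 19.45 mm

19.45 mm


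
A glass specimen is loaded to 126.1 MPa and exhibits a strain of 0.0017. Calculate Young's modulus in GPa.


Young's modulus: E = stress / strain
  E = 126.1 MPa / 0.0017 = 74176.47 MPa
Convert to GPa: 74176.47 / 1000 = 74.18 GPa

74.18 GPa


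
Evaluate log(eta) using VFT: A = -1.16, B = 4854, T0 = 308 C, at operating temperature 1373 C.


VFT equation: log(eta) = A + B / (T - T0)
  T - T0 = 1373 - 308 = 1065
  B / (T - T0) = 4854 / 1065 = 4.558
  log(eta) = -1.16 + 4.558 = 3.398

3.398


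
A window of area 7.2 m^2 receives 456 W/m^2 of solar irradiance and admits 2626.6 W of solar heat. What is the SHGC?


Rearrange Q = Area * SHGC * Irradiance:
  SHGC = Q / (Area * Irradiance)
  SHGC = 2626.6 / (7.2 * 456) = 0.8

0.8


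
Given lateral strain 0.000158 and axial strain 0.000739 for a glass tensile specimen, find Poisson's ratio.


Poisson's ratio: nu = lateral strain / axial strain
  nu = 0.000158 / 0.000739 = 0.2138

0.2138


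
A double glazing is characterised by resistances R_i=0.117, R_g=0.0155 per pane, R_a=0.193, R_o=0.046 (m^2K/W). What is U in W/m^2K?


Total thermal resistance (series):
  R_total = R_in + R_glass + R_air + R_glass + R_out
  R_total = 0.117 + 0.0155 + 0.193 + 0.0155 + 0.046 = 0.387 m^2K/W
U-value = 1 / R_total = 1 / 0.387 = 2.584 W/m^2K

2.584 W/m^2K


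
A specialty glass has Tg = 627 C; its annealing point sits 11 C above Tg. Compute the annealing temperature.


The annealing temperature is Tg plus the offset:
  T_anneal = 627 + 11 = 638 C

638 C


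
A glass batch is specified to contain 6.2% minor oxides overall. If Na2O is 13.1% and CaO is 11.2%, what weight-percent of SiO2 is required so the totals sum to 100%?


Known pieces sum to 100%:
  SiO2 = 100 - (others + Na2O + CaO)
  SiO2 = 100 - (6.2 + 13.1 + 11.2) = 69.5%

69.5%


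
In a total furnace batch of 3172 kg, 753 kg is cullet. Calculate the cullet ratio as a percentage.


Cullet ratio = (cullet mass / total batch mass) * 100
  Ratio = 753 / 3172 * 100 = 23.74%

23.74%


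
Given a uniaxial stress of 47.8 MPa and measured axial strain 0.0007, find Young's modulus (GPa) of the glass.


Young's modulus: E = stress / strain
  E = 47.8 MPa / 0.0007 = 68285.71 MPa
Convert to GPa: 68285.71 / 1000 = 68.29 GPa

68.29 GPa


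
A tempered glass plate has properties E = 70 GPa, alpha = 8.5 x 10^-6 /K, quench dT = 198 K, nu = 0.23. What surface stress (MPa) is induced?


Tempering stress: sigma = E * alpha * dT / (1 - nu)
  E (MPa) = 70 * 1000 = 70000
  Numerator = 70000 * (8.5 x 10^-6) * 198 = 117.81
  Denominator = 1 - 0.23 = 0.77
  sigma = 117.81 / 0.77 = 153.0 MPa

153.0 MPa


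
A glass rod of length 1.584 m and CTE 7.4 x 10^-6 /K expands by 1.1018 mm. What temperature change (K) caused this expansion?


Rearrange dL = alpha * L0 * dT for dT:
  dT = dL / (alpha * L0)
  dL (m) = 1.1018 / 1000 = 0.0011018
  dT = 0.0011018 / ((7.4 x 10^-6) * 1.584) = 94.0 K

94.0 K


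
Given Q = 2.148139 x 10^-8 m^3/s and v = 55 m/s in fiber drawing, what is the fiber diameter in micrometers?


Cross-sectional area from continuity:
  A = Q / v = 2.148139 x 10^-8 / 55 = 3.905707 x 10^-10 m^2
Diameter from circular cross-section:
  d = sqrt(4A / pi) * 10^6 (m -> um)
  d = sqrt(4 * 3.905707 x 10^-10 / pi) * 10^6 = 22.3 um

22.3 um


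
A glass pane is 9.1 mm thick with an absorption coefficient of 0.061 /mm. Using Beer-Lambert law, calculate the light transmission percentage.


Beer-Lambert law: T = exp(-alpha * thickness)
  exponent = -0.061 * 9.1 = -0.5551
  T = exp(-0.5551) = 0.574
  Percentage = 0.574 * 100 = 57.4%

57.4%


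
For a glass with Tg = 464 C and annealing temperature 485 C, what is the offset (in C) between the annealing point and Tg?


Offset = T_anneal - Tg:
  offset = 485 - 464 = 21 C

21 C


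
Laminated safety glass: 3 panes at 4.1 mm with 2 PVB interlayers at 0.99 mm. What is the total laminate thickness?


Total thickness = glass contribution + PVB contribution
  Glass: 3 * 4.1 = 12.3 mm
  PVB: 2 * 0.99 = 1.98 mm
  Total = 12.3 + 1.98 = 14.28 mm

14.28 mm


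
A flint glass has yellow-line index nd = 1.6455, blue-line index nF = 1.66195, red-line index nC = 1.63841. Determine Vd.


Abbe number formula: Vd = (nd - 1) / (nF - nC)
  nd - 1 = 1.6455 - 1 = 0.6455
  nF - nC = 1.66195 - 1.63841 = 0.02354
  Vd = 0.6455 / 0.02354 = 27.42

27.42


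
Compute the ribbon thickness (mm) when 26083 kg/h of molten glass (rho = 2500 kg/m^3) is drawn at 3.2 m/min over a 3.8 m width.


Ribbon cross-section from mass balance:
  Volume rate = throughput / density = 26083 / 2500 = 10.4332 m^3/h
  thickness = volume rate / (speed * 60 * width), i.e.
  thickness = throughput / (60 * speed * width * density) * 1000
  thickness = 26083 / (60 * 3.2 * 3.8 * 2500) * 1000 = 14.3 mm

14.3 mm


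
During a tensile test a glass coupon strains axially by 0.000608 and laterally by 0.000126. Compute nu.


Poisson's ratio: nu = lateral strain / axial strain
  nu = 0.000126 / 0.000608 = 0.2072

0.2072
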